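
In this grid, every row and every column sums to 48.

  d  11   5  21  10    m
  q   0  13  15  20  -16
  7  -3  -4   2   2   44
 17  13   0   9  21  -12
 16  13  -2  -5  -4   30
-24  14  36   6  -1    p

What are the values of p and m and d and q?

Row 2: 0 + 13 + 15 + 20 − 16 = 32, so its missing entry is 48 − 32 = 16.
Row 6: -24 + 14 + 36 + 6 − 1 = 31, so its missing entry is 48 − 31 = 17.
Column 6: -16 + 44 − 12 + 30 + 17 = 63, so its missing entry is 48 − 63 = -15.
Row 1: 11 + 5 + 21 + 10 − 15 = 32, so its missing entry is 48 − 32 = 16.

p = 17, m = -15, d = 16, q = 16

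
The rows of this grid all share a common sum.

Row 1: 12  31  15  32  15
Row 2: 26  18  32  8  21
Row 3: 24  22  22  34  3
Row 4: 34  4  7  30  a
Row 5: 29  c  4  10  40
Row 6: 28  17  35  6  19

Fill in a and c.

a = 30, c = 22

The complete rows each total 105.
Row 4 is missing 105 − 75 = 30 (since 34 + 4 + 7 + 30 = 75).
Row 5 is missing 105 − 83 = 22 (since 29 + 4 + 10 + 40 = 83).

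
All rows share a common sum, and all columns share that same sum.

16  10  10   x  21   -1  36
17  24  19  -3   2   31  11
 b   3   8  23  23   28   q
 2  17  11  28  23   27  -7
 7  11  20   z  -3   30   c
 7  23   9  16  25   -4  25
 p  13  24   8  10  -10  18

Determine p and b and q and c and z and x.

Rows 2 and 4 both sum to 101, so that's the common total.
Row 1 has 16 + 10 + 10 + 21 − 1 + 36 = 92; the blank must be 101 − 92 = 9.
Column 4 has 9 − 3 + 23 + 28 + 16 + 8 = 81; the blank must be 101 − 81 = 20.
Row 5 has 7 + 11 + 20 + 20 − 3 + 30 = 85; the blank must be 101 − 85 = 16.
Column 7 has 36 + 11 − 7 + 16 + 25 + 18 = 99; the blank must be 101 − 99 = 2.
Row 3 has 3 + 8 + 23 + 23 + 28 + 2 = 87; the blank must be 101 − 87 = 14.
Row 7 has 13 + 24 + 8 + 10 − 10 + 18 = 63; the blank must be 101 − 63 = 38.

p = 38, b = 14, q = 2, c = 16, z = 20, x = 9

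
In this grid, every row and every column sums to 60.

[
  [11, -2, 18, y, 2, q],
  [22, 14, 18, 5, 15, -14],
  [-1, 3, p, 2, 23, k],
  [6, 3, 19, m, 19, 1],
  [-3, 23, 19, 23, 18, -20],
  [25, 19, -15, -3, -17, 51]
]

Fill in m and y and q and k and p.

m = 12, y = 21, q = 10, k = 32, p = 1

The known cells in row 4 total 48, leaving 60 − 48 = 12 for the blank.
The known cells in column 4 total 39, leaving 60 − 39 = 21 for the blank.
The known cells in row 1 total 50, leaving 60 − 50 = 10 for the blank.
The known cells in column 3 total 59, leaving 60 − 59 = 1 for the blank.
The known cells in row 3 total 28, leaving 60 − 28 = 32 for the blank.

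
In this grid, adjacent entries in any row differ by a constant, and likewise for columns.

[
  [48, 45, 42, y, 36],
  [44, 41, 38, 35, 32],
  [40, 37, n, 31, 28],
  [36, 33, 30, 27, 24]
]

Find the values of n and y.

Along each row the entries change by -3 per step; down each column they change by -4.
Row 3: from 40 at column 1, stepping by -3 to column 3 gives 34.
Row 1: from 48 at column 1, stepping by -3 to column 4 gives 39.

n = 34, y = 39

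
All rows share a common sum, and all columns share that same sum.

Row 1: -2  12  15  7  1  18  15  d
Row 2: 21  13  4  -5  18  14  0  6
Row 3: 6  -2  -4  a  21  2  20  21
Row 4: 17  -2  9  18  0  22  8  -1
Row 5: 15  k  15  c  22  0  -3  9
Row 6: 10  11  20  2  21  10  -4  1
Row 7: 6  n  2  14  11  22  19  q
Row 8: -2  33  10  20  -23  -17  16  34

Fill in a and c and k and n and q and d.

a = 7, c = 8, k = 5, n = 1, q = -4, d = 5

Rows 2 and 4 both sum to 71, so that's the common total.
Row 1: -2 + 12 + 15 + 7 + 1 + 18 + 15 = 66, so its missing entry is 71 − 66 = 5.
Row 3: 6 − 2 − 4 + 21 + 2 + 20 + 21 = 64, so its missing entry is 71 − 64 = 7.
Column 4: 7 − 5 + 7 + 18 + 2 + 14 + 20 = 63, so its missing entry is 71 − 63 = 8.
Column 8: 5 + 6 + 21 − 1 + 9 + 1 + 34 = 75, so its missing entry is 71 − 75 = -4.
Row 7: 6 + 2 + 14 + 11 + 22 + 19 − 4 = 70, so its missing entry is 71 − 70 = 1.
Row 5: 15 + 15 + 8 + 22 + 0 − 3 + 9 = 66, so its missing entry is 71 − 66 = 5.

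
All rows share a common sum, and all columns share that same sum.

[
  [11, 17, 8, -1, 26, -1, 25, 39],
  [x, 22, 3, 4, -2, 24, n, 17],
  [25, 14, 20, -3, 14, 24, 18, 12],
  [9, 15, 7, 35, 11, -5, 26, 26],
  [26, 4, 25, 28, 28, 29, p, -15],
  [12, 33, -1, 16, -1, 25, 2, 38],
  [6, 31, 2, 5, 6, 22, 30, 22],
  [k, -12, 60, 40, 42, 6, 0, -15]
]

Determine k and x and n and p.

Rows 1 and 3 both sum to 124, so that's the common total.
Row 8 has -12 + 60 + 40 + 42 + 6 + 0 − 15 = 121; the blank must be 124 − 121 = 3.
Column 1 has 11 + 25 + 9 + 26 + 12 + 6 + 3 = 92; the blank must be 124 − 92 = 32.
Row 2 has 32 + 22 + 3 + 4 − 2 + 24 + 17 = 100; the blank must be 124 − 100 = 24.
Row 5 has 26 + 4 + 25 + 28 + 28 + 29 − 15 = 125; the blank must be 124 − 125 = -1.

k = 3, x = 32, n = 24, p = -1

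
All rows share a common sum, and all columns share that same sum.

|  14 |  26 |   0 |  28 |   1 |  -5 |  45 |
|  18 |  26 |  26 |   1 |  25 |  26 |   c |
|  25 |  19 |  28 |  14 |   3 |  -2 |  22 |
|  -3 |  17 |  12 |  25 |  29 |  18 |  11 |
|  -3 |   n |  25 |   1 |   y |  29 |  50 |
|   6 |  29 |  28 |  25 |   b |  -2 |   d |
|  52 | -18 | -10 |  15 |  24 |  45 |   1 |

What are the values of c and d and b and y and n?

Rows 1 and 3 both sum to 109, so that's the common total.
Row 2 has 18 + 26 + 26 + 1 + 25 + 26 = 122; the blank must be 109 − 122 = -13.
Column 7 has 45 − 13 + 22 + 11 + 50 + 1 = 116; the blank must be 109 − 116 = -7.
Row 6 has 6 + 29 + 28 + 25 − 2 − 7 = 79; the blank must be 109 − 79 = 30.
Column 5 has 1 + 25 + 3 + 29 + 30 + 24 = 112; the blank must be 109 − 112 = -3.
Row 5 has -3 + 25 + 1 − 3 + 29 + 50 = 99; the blank must be 109 − 99 = 10.

c = -13, d = -7, b = 30, y = -3, n = 10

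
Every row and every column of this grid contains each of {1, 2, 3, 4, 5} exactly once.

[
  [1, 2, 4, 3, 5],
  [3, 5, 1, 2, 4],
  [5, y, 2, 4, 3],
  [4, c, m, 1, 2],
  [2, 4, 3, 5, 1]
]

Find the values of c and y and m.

For row 4, column 3: column 3 already has {1, 2, 3, 4}; that leaves 5.
At (row 4, col 2): row 4 already has {1, 2, 4, 5}, so the value is 3.
At (row 3, col 2): row 3 already has {2, 3, 4, 5}, so the value is 1.

c = 3, y = 1, m = 5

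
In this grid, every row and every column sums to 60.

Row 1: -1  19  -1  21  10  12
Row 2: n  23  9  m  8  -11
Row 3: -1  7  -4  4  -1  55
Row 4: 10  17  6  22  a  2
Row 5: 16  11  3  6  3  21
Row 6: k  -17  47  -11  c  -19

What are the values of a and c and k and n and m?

a = 3, c = 37, k = 23, n = 13, m = 18

Row 4 has 10 + 17 + 6 + 22 + 2 = 57; the blank must be 60 − 57 = 3.
Column 5 has 10 + 8 − 1 + 3 + 3 = 23; the blank must be 60 − 23 = 37.
Row 6 has -17 + 47 − 11 + 37 − 19 = 37; the blank must be 60 − 37 = 23.
Column 1 has -1 − 1 + 10 + 16 + 23 = 47; the blank must be 60 − 47 = 13.
Row 2 has 13 + 23 + 9 + 8 − 11 = 42; the blank must be 60 − 42 = 18.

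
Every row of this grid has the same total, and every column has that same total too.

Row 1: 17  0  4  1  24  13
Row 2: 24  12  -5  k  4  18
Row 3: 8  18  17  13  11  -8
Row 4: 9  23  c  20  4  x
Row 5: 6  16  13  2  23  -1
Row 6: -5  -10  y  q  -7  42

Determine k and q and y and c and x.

k = 6, q = 17, y = 22, c = 8, x = -5

Rows 1 and 3 both sum to 59, so that's the common total.
Row 2 has 24 + 12 − 5 + 4 + 18 = 53; the blank must be 59 − 53 = 6.
Column 4 has 1 + 6 + 13 + 20 + 2 = 42; the blank must be 59 − 42 = 17.
Column 6 has 13 + 18 − 8 − 1 + 42 = 64; the blank must be 59 − 64 = -5.
Row 4 has 9 + 23 + 20 + 4 − 5 = 51; the blank must be 59 − 51 = 8.
Row 6 has -5 − 10 + 17 − 7 + 42 = 37; the blank must be 59 − 37 = 22.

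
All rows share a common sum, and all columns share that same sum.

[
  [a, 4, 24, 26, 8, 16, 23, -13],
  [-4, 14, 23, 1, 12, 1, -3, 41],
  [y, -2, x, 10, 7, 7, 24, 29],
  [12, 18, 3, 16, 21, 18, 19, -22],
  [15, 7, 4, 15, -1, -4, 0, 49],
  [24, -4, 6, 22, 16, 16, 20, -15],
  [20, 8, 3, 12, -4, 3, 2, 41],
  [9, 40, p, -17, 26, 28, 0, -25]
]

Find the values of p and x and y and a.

Rows 2 and 4 both sum to 85, so that's the common total.
The known cells in row 1 total 88, leaving 85 − 88 = -3 for the blank.
The known cells in column 1 total 73, leaving 85 − 73 = 12 for the blank.
The known cells in row 8 total 61, leaving 85 − 61 = 24 for the blank.
The known cells in row 3 total 87, leaving 85 − 87 = -2 for the blank.

p = 24, x = -2, y = 12, a = -3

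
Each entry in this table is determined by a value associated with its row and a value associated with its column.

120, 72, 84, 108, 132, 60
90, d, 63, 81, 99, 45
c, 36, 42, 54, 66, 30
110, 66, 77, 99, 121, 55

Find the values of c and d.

Each row is a constant multiple of every other row — this is a multiplication table with the headers hidden.
Row 3 is 30/60 = 1/2 times row 1, so its entry in column 1 is 120 × 1/2 = 60.
Row 2 is 45/60 = 3/4 times row 1, so its entry in column 2 is 72 × 3/4 = 54.

c = 60, d = 54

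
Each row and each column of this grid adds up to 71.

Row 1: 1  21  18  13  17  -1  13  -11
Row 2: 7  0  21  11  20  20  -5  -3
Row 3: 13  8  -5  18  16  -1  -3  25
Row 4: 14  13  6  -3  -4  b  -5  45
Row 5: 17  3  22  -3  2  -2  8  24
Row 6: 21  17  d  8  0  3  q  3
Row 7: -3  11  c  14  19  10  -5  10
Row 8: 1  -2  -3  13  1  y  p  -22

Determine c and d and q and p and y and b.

Row 7: -3 + 11 + 14 + 19 + 10 − 5 + 10 = 56, so its missing entry is 71 − 56 = 15.
Row 4: 14 + 13 + 6 − 3 − 4 − 5 + 45 = 66, so its missing entry is 71 − 66 = 5.
Column 6: -1 + 20 − 1 + 5 − 2 + 3 + 10 = 34, so its missing entry is 71 − 34 = 37.
Row 8: 1 − 2 − 3 + 13 + 1 + 37 − 22 = 25, so its missing entry is 71 − 25 = 46.
Column 7: 13 − 5 − 3 − 5 + 8 − 5 + 46 = 49, so its missing entry is 71 − 49 = 22.
Row 6: 21 + 17 + 8 + 0 + 3 + 22 + 3 = 74, so its missing entry is 71 − 74 = -3.

c = 15, d = -3, q = 22, p = 46, y = 37, b = 5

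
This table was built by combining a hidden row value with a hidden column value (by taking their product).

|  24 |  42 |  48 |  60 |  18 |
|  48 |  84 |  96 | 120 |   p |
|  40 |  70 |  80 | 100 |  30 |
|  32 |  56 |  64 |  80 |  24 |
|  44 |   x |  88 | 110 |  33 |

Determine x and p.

x = 77, p = 36

Each row is a constant multiple of every other row — this is a multiplication table with the headers hidden.
Row 5 is 110/60 = 11/6 times row 1, so its entry in column 2 is 42 × 11/6 = 77.
Row 2 is 120/60 = 2/1 times row 1, so its entry in column 5 is 18 × 2/1 = 36.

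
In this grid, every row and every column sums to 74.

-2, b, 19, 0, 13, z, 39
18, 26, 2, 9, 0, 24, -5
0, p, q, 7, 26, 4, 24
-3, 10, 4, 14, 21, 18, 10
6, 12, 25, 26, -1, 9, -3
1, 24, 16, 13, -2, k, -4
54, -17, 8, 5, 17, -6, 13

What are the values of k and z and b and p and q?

Row 6: 1 + 24 + 16 + 13 − 2 − 4 = 48, so its missing entry is 74 − 48 = 26.
Column 6: 24 + 4 + 18 + 9 + 26 − 6 = 75, so its missing entry is 74 − 75 = -1.
Row 1: -2 + 19 + 0 + 13 − 1 + 39 = 68, so its missing entry is 74 − 68 = 6.
Column 2: 6 + 26 + 10 + 12 + 24 − 17 = 61, so its missing entry is 74 − 61 = 13.
Row 3: 0 + 13 + 7 + 26 + 4 + 24 = 74, so its missing entry is 74 − 74 = 0.

k = 26, z = -1, b = 6, p = 13, q = 0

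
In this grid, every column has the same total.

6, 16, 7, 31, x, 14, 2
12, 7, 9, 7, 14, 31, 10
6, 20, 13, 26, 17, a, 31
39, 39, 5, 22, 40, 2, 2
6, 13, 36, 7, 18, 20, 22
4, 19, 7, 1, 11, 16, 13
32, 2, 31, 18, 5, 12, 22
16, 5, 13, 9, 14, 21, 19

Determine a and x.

The complete columns each total 121.
Column 6 is missing 121 − 116 = 5 (since 14 + 31 + 2 + 20 + 16 + 12 + 21 = 116).
Column 5 is missing 121 − 119 = 2 (since 14 + 17 + 40 + 18 + 11 + 5 + 14 = 119).

a = 5, x = 2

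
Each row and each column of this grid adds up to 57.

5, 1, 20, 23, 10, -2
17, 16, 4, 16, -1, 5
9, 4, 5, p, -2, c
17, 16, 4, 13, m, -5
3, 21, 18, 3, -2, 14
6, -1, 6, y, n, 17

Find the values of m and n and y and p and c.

m = 12, n = 40, y = -11, p = 13, c = 28

The known cells in row 4 total 45, leaving 57 − 45 = 12 for the blank.
The known cells in column 5 total 17, leaving 57 − 17 = 40 for the blank.
The known cells in row 6 total 68, leaving 57 − 68 = -11 for the blank.
The known cells in column 4 total 44, leaving 57 − 44 = 13 for the blank.
The known cells in row 3 total 29, leaving 57 − 29 = 28 for the blank.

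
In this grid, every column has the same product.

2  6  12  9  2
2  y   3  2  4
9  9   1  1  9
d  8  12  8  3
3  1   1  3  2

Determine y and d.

y = 1, d = 4

Columns 4 and 5 each multiply to 432, so every column has product 432.
Column 2: 6×9×8×1 = 432, so the missing entry is 432 ÷ 432 = 1.
Column 1: 2×2×9×3 = 108, so the missing entry is 432 ÷ 108 = 4.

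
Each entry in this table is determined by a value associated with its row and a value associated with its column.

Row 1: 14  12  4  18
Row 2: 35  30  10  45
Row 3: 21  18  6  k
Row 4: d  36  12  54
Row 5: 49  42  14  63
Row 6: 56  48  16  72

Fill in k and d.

k = 27, d = 42

Each row is a constant multiple of every other row — this is a multiplication table with the headers hidden.
Row 3 is 6/4 = 3/2 times row 1, so its entry in column 4 is 18 × 3/2 = 27.
Row 4 is 12/4 = 3/1 times row 1, so its entry in column 1 is 14 × 3/1 = 42.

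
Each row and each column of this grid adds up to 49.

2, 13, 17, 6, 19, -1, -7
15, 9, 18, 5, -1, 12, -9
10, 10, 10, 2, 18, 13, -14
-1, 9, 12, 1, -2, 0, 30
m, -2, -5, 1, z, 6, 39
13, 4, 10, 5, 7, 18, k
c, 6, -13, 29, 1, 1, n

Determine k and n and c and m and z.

k = -8, n = 18, c = 7, m = 3, z = 7

The known cells in column 5 total 42, leaving 49 − 42 = 7 for the blank.
The known cells in row 5 total 46, leaving 49 − 46 = 3 for the blank.
The known cells in row 6 total 57, leaving 49 − 57 = -8 for the blank.
The known cells in column 1 total 42, leaving 49 − 42 = 7 for the blank.
The known cells in row 7 total 31, leaving 49 − 31 = 18 for the blank.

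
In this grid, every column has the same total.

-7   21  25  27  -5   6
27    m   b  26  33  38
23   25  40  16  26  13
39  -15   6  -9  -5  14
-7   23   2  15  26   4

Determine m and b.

The complete columns each total 75.
Column 2 is missing 75 − 54 = 21 (since 21 + 25 − 15 + 23 = 54).
Column 3 is missing 75 − 73 = 2 (since 25 + 40 + 6 + 2 = 73).

m = 21, b = 2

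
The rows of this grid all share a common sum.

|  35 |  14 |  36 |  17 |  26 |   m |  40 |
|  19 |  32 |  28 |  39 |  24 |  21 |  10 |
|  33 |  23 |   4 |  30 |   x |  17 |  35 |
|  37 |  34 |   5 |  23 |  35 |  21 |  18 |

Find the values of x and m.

x = 31, m = 5

Row 2 sums to 173 and so does row 4; that's the common total.
In row 3 the known cells total 142, leaving 173 − 142 = 31.
In row 1 the known cells total 168, leaving 173 − 168 = 5.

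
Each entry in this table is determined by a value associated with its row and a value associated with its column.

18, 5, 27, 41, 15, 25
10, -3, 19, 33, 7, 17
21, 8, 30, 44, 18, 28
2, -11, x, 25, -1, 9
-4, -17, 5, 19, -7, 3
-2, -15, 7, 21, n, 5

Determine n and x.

n = -5, x = 11

The difference between any two rows is the same in every column — this is an addition table with the headers hidden.
Row 6 minus row 1 is 21 − 41 = -20, so its entry in column 5 is 15 + (-20) = -5.
Row 4 minus row 1 is 25 − 41 = -16, so its entry in column 3 is 27 + (-16) = 11.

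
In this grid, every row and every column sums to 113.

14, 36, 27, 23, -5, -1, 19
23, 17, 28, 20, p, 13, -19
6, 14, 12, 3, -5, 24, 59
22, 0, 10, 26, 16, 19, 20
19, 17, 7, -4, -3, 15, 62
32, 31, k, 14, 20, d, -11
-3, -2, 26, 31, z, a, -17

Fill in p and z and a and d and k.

The known cells in row 2 total 82, leaving 113 − 82 = 31 for the blank.
The known cells in column 5 total 54, leaving 113 − 54 = 59 for the blank.
The known cells in row 7 total 94, leaving 113 − 94 = 19 for the blank.
The known cells in column 6 total 89, leaving 113 − 89 = 24 for the blank.
The known cells in row 6 total 110, leaving 113 − 110 = 3 for the blank.

p = 31, z = 59, a = 19, d = 24, k = 3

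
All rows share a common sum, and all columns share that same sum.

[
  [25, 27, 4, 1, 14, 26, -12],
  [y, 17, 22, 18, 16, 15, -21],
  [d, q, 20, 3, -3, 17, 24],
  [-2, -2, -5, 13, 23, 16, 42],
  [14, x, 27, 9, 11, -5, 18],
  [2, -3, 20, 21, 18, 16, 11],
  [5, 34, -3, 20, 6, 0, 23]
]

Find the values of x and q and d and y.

x = 11, q = 1, d = 23, y = 18

Rows 1 and 4 both sum to 85, so that's the common total.
Row 2: 17 + 22 + 18 + 16 + 15 − 21 = 67, so its missing entry is 85 − 67 = 18.
Column 1: 25 + 18 − 2 + 14 + 2 + 5 = 62, so its missing entry is 85 − 62 = 23.
Row 5: 14 + 27 + 9 + 11 − 5 + 18 = 74, so its missing entry is 85 − 74 = 11.
Row 3: 23 + 20 + 3 − 3 + 17 + 24 = 84, so its missing entry is 85 − 84 = 1.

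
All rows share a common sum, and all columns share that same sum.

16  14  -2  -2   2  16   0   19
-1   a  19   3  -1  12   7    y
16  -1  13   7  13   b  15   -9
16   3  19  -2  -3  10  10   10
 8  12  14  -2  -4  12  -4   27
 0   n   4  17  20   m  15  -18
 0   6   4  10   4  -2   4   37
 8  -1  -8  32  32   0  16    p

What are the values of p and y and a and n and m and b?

p = -16, y = 13, a = 11, n = 19, m = 6, b = 9

Rows 1 and 4 both sum to 63, so that's the common total.
Row 8 has 8 − 1 − 8 + 32 + 32 + 0 + 16 = 79; the blank must be 63 − 79 = -16.
Column 8 has 19 − 9 + 10 + 27 − 18 + 37 − 16 = 50; the blank must be 63 − 50 = 13.
Row 2 has -1 + 19 + 3 − 1 + 12 + 7 + 13 = 52; the blank must be 63 − 52 = 11.
Column 2 has 14 + 11 − 1 + 3 + 12 + 6 − 1 = 44; the blank must be 63 − 44 = 19.
Row 6 has 0 + 19 + 4 + 17 + 20 + 15 − 18 = 57; the blank must be 63 − 57 = 6.
Row 3 has 16 − 1 + 13 + 7 + 13 + 15 − 9 = 54; the blank must be 63 − 54 = 9.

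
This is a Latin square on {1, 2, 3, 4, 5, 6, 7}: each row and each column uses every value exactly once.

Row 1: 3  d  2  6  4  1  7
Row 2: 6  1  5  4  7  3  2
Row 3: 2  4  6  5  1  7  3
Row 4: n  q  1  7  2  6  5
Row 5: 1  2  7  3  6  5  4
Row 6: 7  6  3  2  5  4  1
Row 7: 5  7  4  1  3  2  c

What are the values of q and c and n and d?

Cell (1,2): row 1 already has {1, 2, 3, 4, 6, 7} → 5.
At (row 7, col 7): row 7 already has {1, 2, 3, 4, 5, 7}, so the value is 6.
For row 4, column 2: column 2 already has {1, 2, 4, 5, 6, 7}; that leaves 3.
At (row 4, col 1): row 4 already has {1, 2, 3, 5, 6, 7}, so the value is 4.

q = 3, c = 6, n = 4, d = 5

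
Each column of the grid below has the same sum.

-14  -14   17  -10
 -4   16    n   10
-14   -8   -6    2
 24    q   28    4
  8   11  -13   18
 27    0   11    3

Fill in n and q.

The complete columns each total 27.
Column 3 is missing 27 − 37 = -10 (since 17 − 6 + 28 − 13 + 11 = 37).
Column 2 is missing 27 − 5 = 22 (since -14 + 16 − 8 + 11 + 0 = 5).

n = -10, q = 22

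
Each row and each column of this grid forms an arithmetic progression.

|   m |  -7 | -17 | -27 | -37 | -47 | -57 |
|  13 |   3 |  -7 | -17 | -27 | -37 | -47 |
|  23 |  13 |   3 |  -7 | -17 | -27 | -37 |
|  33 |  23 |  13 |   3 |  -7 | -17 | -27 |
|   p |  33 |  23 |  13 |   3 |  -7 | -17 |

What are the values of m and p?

Along each row the entries change by -10 per step; down each column they change by 10.
Row 1: from -7 at column 2, stepping by -10 to column 1 gives 3.
Row 5: from 33 at column 2, stepping by -10 to column 1 gives 43.

m = 3, p = 43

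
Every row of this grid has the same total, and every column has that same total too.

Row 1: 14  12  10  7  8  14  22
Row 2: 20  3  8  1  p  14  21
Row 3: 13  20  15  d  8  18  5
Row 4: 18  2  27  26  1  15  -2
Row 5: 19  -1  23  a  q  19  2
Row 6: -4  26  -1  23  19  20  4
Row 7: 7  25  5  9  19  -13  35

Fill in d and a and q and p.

Rows 1 and 4 both sum to 87, so that's the common total.
The known cells in row 3 total 79, leaving 87 − 79 = 8 for the blank.
The known cells in row 2 total 67, leaving 87 − 67 = 20 for the blank.
The known cells in column 5 total 75, leaving 87 − 75 = 12 for the blank.
The known cells in row 5 total 74, leaving 87 − 74 = 13 for the blank.

d = 8, a = 13, q = 12, p = 20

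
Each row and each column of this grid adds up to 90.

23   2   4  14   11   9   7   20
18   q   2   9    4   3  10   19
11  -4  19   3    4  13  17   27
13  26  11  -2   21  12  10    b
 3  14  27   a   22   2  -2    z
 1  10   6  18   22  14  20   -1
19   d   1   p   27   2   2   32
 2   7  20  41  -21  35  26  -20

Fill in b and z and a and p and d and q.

b = -1, z = 14, a = 10, p = -3, d = 10, q = 25

Row 4 has 13 + 26 + 11 − 2 + 21 + 12 + 10 = 91; the blank must be 90 − 91 = -1.
Row 2 has 18 + 2 + 9 + 4 + 3 + 10 + 19 = 65; the blank must be 90 − 65 = 25.
Column 2 has 2 + 25 − 4 + 26 + 14 + 10 + 7 = 80; the blank must be 90 − 80 = 10.
Row 7 has 19 + 10 + 1 + 27 + 2 + 2 + 32 = 93; the blank must be 90 − 93 = -3.
Column 4 has 14 + 9 + 3 − 2 + 18 − 3 + 41 = 80; the blank must be 90 − 80 = 10.
Row 5 has 3 + 14 + 27 + 10 + 22 + 2 − 2 = 76; the blank must be 90 − 76 = 14.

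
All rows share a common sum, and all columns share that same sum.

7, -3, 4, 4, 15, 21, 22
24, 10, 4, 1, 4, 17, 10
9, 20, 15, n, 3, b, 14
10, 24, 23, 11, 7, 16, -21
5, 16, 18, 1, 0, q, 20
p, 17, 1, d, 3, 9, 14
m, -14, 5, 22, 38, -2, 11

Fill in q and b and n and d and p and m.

q = 10, b = -1, n = 10, d = 21, p = 5, m = 10

Rows 1 and 2 both sum to 70, so that's the common total.
Row 5 has 5 + 16 + 18 + 1 + 0 + 20 = 60; the blank must be 70 − 60 = 10.
Row 7 has -14 + 5 + 22 + 38 − 2 + 11 = 60; the blank must be 70 − 60 = 10.
Column 1 has 7 + 24 + 9 + 10 + 5 + 10 = 65; the blank must be 70 − 65 = 5.
Row 6 has 5 + 17 + 1 + 3 + 9 + 14 = 49; the blank must be 70 − 49 = 21.
Column 4 has 4 + 1 + 11 + 1 + 21 + 22 = 60; the blank must be 70 − 60 = 10.
Row 3 has 9 + 20 + 15 + 10 + 3 + 14 = 71; the blank must be 70 − 71 = -1.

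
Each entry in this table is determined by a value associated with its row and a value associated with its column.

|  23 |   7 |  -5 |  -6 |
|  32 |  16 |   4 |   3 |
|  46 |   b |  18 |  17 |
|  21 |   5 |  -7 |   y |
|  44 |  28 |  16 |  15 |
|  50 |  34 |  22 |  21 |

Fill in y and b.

y = -8, b = 30

The difference between any two rows is the same in every column — this is an addition table with the headers hidden.
Row 4 minus row 1 is 21 − 23 = -2, so its entry in column 4 is -6 + (-2) = -8.
Row 3 minus row 1 is 46 − 23 = 23, so its entry in column 2 is 7 + 23 = 30.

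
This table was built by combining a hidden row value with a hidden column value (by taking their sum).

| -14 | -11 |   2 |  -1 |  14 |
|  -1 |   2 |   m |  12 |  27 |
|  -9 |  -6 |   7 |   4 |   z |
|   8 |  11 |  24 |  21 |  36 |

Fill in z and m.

z = 19, m = 15

The difference between any two rows is the same in every column — this is an addition table with the headers hidden.
Row 3 minus row 1 is -6 − (-11) = 5, so its entry in column 5 is 14 + 5 = 19.
Row 2 minus row 1 is 2 − (-11) = 13, so its entry in column 3 is 2 + 13 = 15.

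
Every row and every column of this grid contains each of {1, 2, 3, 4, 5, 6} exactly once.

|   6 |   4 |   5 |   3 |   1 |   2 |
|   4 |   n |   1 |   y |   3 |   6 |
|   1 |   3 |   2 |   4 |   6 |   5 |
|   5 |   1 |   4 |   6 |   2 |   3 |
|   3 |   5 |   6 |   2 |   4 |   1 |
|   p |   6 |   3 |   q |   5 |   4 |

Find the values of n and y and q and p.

At (row 2, col 2): column 2 already has {1, 3, 4, 5, 6}, so the value is 2.
At (row 6, col 1): column 1 already has {1, 3, 4, 5, 6}, so the value is 2.
At (row 6, col 4): row 6 already has {2, 3, 4, 5, 6}, so the value is 1.
At (row 2, col 4): row 2 already has {1, 2, 3, 4, 6}, so the value is 5.

n = 2, y = 5, q = 1, p = 2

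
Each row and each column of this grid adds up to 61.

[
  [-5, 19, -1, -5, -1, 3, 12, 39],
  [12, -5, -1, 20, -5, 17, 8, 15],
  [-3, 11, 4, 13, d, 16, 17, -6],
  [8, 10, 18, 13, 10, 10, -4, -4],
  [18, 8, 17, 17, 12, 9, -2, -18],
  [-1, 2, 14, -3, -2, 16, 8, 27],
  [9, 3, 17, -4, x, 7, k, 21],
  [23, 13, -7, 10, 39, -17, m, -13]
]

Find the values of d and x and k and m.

d = 9, x = -1, k = 9, m = 13

The known cells in row 3 total 52, leaving 61 − 52 = 9 for the blank.
The known cells in row 8 total 48, leaving 61 − 48 = 13 for the blank.
The known cells in column 7 total 52, leaving 61 − 52 = 9 for the blank.
The known cells in row 7 total 62, leaving 61 − 62 = -1 for the blank.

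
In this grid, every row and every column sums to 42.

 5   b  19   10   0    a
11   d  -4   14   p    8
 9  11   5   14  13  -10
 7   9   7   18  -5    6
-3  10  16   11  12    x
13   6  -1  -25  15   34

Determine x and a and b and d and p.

The known cells in column 5 total 35, leaving 42 − 35 = 7 for the blank.
The known cells in row 2 total 36, leaving 42 − 36 = 6 for the blank.
The known cells in column 2 total 42, leaving 42 − 42 = 0 for the blank.
The known cells in row 5 total 46, leaving 42 − 46 = -4 for the blank.
The known cells in row 1 total 34, leaving 42 − 34 = 8 for the blank.

x = -4, a = 8, b = 0, d = 6, p = 7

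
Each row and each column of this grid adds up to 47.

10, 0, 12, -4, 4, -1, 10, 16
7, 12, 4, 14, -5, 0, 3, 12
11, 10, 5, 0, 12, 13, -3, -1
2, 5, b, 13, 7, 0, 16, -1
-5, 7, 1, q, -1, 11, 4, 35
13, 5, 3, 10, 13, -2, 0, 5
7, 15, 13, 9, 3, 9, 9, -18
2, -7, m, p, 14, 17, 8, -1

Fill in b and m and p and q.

Row 5: -5 + 7 + 1 − 1 + 11 + 4 + 35 = 52, so its missing entry is 47 − 52 = -5.
Row 4: 2 + 5 + 13 + 7 + 0 + 16 − 1 = 42, so its missing entry is 47 − 42 = 5.
Column 3: 12 + 4 + 5 + 5 + 1 + 3 + 13 = 43, so its missing entry is 47 − 43 = 4.
Row 8: 2 − 7 + 4 + 14 + 17 + 8 − 1 = 37, so its missing entry is 47 − 37 = 10.

b = 5, m = 4, p = 10, q = -5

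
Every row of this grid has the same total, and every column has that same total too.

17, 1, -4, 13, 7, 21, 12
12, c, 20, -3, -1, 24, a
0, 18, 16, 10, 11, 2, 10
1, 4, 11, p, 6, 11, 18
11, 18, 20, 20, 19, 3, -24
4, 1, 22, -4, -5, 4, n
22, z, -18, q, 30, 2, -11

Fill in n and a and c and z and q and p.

n = 45, a = 17, c = -2, z = 27, q = 15, p = 16

Rows 1 and 3 both sum to 67, so that's the common total.
Row 4 has 1 + 4 + 11 + 6 + 11 + 18 = 51; the blank must be 67 − 51 = 16.
Row 6 has 4 + 1 + 22 − 4 − 5 + 4 = 22; the blank must be 67 − 22 = 45.
Column 7 has 12 + 10 + 18 − 24 + 45 − 11 = 50; the blank must be 67 − 50 = 17.
Row 2 has 12 + 20 − 3 − 1 + 24 + 17 = 69; the blank must be 67 − 69 = -2.
Column 2 has 1 − 2 + 18 + 4 + 18 + 1 = 40; the blank must be 67 − 40 = 27.
Row 7 has 22 + 27 − 18 + 30 + 2 − 11 = 52; the blank must be 67 − 52 = 15.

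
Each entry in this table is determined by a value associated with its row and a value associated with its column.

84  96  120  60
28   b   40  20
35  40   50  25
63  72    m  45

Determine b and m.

b = 32, m = 90

Each row is a constant multiple of every other row — this is a multiplication table with the headers hidden.
Row 2 is 20/60 = 1/3 times row 1, so its entry in column 2 is 96 × 1/3 = 32.
Row 4 is 45/60 = 3/4 times row 1, so its entry in column 3 is 120 × 3/4 = 90.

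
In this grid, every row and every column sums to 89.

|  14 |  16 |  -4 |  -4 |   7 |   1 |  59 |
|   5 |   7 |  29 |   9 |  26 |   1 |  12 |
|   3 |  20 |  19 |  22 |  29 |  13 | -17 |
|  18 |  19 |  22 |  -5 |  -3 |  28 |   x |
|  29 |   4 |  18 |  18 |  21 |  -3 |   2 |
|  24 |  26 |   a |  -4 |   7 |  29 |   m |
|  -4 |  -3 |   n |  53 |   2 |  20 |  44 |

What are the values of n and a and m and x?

n = -23, a = 28, m = -21, x = 10

Row 7 has -4 − 3 + 53 + 2 + 20 + 44 = 112; the blank must be 89 − 112 = -23.
Row 4 has 18 + 19 + 22 − 5 − 3 + 28 = 79; the blank must be 89 − 79 = 10.
Column 7 has 59 + 12 − 17 + 10 + 2 + 44 = 110; the blank must be 89 − 110 = -21.
Row 6 has 24 + 26 − 4 + 7 + 29 − 21 = 61; the blank must be 89 − 61 = 28.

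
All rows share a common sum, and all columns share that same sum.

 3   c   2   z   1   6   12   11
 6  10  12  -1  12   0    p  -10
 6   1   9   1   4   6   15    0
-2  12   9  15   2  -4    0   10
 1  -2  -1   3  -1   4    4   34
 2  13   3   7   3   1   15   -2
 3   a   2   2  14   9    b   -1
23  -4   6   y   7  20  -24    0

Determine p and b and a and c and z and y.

Rows 3 and 4 both sum to 42, so that's the common total.
The known cells in row 8 total 28, leaving 42 − 28 = 14 for the blank.
The known cells in column 4 total 41, leaving 42 − 41 = 1 for the blank.
The known cells in row 1 total 36, leaving 42 − 36 = 6 for the blank.
The known cells in column 2 total 36, leaving 42 − 36 = 6 for the blank.
The known cells in row 7 total 35, leaving 42 − 35 = 7 for the blank.
The known cells in row 2 total 29, leaving 42 − 29 = 13 for the blank.

p = 13, b = 7, a = 6, c = 6, z = 1, y = 14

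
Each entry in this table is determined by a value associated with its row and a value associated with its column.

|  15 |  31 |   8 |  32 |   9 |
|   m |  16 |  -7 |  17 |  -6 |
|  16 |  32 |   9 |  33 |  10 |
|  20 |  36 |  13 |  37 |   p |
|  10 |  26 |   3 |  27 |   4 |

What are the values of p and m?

The difference between any two rows is the same in every column — this is an addition table with the headers hidden.
Row 4 minus row 1 is 36 − 31 = 5, so its entry in column 5 is 9 + 5 = 14.
Row 2 minus row 1 is 16 − 31 = -15, so its entry in column 1 is 15 + (-15) = 0.

p = 14, m = 0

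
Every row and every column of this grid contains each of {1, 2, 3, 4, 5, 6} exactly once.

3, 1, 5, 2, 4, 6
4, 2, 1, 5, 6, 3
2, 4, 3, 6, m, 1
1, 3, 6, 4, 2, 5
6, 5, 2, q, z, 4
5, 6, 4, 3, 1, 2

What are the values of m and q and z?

At (row 3, col 5): row 3 already has {1, 2, 3, 4, 6}, so the value is 5.
For row 5, column 5: column 5 already has {1, 2, 4, 5, 6}; that leaves 3.
Cell (5,4): row 5 already has {2, 3, 4, 5, 6} → 1.

m = 5, q = 1, z = 3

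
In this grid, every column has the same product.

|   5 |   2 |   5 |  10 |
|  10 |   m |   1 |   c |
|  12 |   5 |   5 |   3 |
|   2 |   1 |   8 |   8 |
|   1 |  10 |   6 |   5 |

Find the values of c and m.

c = 1, m = 12

Columns 1 and 3 each multiply to 1200, so every column has product 1200.
Column 4: 10×3×8×5 = 1200, so the missing entry is 1200 ÷ 1200 = 1.
Column 2: 2×5×1×10 = 100, so the missing entry is 1200 ÷ 100 = 12.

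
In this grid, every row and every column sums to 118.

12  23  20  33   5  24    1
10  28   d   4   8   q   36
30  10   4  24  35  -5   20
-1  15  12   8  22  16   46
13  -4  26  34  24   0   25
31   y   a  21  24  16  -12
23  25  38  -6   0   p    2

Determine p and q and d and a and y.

The known cells in row 7 total 82, leaving 118 − 82 = 36 for the blank.
The known cells in column 6 total 87, leaving 118 − 87 = 31 for the blank.
The known cells in row 2 total 117, leaving 118 − 117 = 1 for the blank.
The known cells in column 2 total 97, leaving 118 − 97 = 21 for the blank.
The known cells in row 6 total 101, leaving 118 − 101 = 17 for the blank.

p = 36, q = 31, d = 1, a = 17, y = 21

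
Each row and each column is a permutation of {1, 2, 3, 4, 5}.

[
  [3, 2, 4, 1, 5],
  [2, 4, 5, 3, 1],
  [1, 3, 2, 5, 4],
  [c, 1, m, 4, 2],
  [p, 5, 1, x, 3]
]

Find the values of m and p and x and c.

m = 3, p = 4, x = 2, c = 5

Cell (5,4): column 4 already has {1, 3, 4, 5} → 2.
Cell (4,3): column 3 already has {1, 2, 4, 5} → 3.
Cell (5,1): row 5 already has {1, 2, 3, 5} → 4.
For row 4, column 1: row 4 already has {1, 2, 3, 4}; that leaves 5.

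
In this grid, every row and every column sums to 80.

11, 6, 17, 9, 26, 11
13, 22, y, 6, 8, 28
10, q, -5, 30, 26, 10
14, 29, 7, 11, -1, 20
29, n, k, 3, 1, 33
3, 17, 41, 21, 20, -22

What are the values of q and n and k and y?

q = 9, n = -3, k = 17, y = 3

The known cells in row 2 total 77, leaving 80 − 77 = 3 for the blank.
The known cells in row 3 total 71, leaving 80 − 71 = 9 for the blank.
The known cells in column 2 total 83, leaving 80 − 83 = -3 for the blank.
The known cells in row 5 total 63, leaving 80 − 63 = 17 for the blank.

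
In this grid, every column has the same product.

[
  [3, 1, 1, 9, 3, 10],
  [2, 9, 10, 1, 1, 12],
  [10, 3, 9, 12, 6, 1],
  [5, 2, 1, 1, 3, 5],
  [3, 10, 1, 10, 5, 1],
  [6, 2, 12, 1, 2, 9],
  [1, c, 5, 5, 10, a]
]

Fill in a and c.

Columns 3 and 5 each multiply to 5400, so every column has product 5400.
Column 6: 10×12×1×5×1×9 = 5400, so the missing entry is 5400 ÷ 5400 = 1.
Column 2: 1×9×3×2×10×2 = 1080, so the missing entry is 5400 ÷ 1080 = 5.

a = 1, c = 5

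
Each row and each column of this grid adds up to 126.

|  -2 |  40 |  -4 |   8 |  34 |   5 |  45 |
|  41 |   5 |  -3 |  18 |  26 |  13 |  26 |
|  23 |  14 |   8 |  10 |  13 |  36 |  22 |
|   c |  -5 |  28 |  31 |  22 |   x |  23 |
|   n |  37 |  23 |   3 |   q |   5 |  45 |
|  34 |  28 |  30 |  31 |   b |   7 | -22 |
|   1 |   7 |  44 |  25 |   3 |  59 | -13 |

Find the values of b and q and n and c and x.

Row 6 has 34 + 28 + 30 + 31 + 7 − 22 = 108; the blank must be 126 − 108 = 18.
Column 5 has 34 + 26 + 13 + 22 + 18 + 3 = 116; the blank must be 126 − 116 = 10.
Row 5 has 37 + 23 + 3 + 10 + 5 + 45 = 123; the blank must be 126 − 123 = 3.
Column 1 has -2 + 41 + 23 + 3 + 34 + 1 = 100; the blank must be 126 − 100 = 26.
Row 4 has 26 − 5 + 28 + 31 + 22 + 23 = 125; the blank must be 126 − 125 = 1.

b = 18, q = 10, n = 3, c = 26, x = 1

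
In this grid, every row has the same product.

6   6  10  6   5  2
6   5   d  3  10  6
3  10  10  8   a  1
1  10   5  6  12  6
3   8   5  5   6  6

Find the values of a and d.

a = 9, d = 4

Rows 1 and 5 each multiply to 21600, so every row has product 21600.
Row 3: 3×10×10×8×1 = 2400, so the missing entry is 21600 ÷ 2400 = 9.
Row 2: 6×5×3×10×6 = 5400, so the missing entry is 21600 ÷ 5400 = 4.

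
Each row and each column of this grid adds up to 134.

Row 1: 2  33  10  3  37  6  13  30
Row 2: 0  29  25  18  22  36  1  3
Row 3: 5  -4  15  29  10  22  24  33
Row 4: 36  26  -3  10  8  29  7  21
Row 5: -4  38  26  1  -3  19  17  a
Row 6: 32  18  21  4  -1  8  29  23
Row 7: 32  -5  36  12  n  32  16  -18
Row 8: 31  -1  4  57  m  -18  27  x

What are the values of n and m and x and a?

Row 5 has -4 + 38 + 26 + 1 − 3 + 19 + 17 = 94; the blank must be 134 − 94 = 40.
Row 7 has 32 − 5 + 36 + 12 + 32 + 16 − 18 = 105; the blank must be 134 − 105 = 29.
Column 5 has 37 + 22 + 10 + 8 − 3 − 1 + 29 = 102; the blank must be 134 − 102 = 32.
Row 8 has 31 − 1 + 4 + 57 + 32 − 18 + 27 = 132; the blank must be 134 − 132 = 2.

n = 29, m = 32, x = 2, a = 40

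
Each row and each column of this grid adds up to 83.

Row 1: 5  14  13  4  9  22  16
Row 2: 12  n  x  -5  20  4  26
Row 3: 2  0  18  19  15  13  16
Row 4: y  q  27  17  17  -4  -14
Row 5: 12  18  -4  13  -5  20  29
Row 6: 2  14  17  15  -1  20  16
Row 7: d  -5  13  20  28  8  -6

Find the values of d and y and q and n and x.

The known cells in column 3 total 84, leaving 83 − 84 = -1 for the blank.
The known cells in row 2 total 56, leaving 83 − 56 = 27 for the blank.
The known cells in column 2 total 68, leaving 83 − 68 = 15 for the blank.
The known cells in row 4 total 58, leaving 83 − 58 = 25 for the blank.
The known cells in row 7 total 58, leaving 83 − 58 = 25 for the blank.

d = 25, y = 25, q = 15, n = 27, x = -1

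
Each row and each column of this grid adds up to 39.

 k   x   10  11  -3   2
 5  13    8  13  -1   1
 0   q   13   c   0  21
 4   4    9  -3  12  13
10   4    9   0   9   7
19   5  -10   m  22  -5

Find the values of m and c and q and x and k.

m = 8, c = 10, q = -5, x = 18, k = 1

Column 1: 5 + 0 + 4 + 10 + 19 = 38, so its missing entry is 39 − 38 = 1.
Row 1: 1 + 10 + 11 − 3 + 2 = 21, so its missing entry is 39 − 21 = 18.
Column 2: 18 + 13 + 4 + 4 + 5 = 44, so its missing entry is 39 − 44 = -5.
Row 3: 0 − 5 + 13 + 0 + 21 = 29, so its missing entry is 39 − 29 = 10.
Row 6: 19 + 5 − 10 + 22 − 5 = 31, so its missing entry is 39 − 31 = 8.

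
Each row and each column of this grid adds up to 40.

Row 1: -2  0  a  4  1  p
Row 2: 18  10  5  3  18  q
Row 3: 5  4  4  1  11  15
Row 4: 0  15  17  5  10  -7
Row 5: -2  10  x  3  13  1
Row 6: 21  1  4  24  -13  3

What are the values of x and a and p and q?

x = 15, a = -5, p = 42, q = -14

Row 2 has 18 + 10 + 5 + 3 + 18 = 54; the blank must be 40 − 54 = -14.
Row 5 has -2 + 10 + 3 + 13 + 1 = 25; the blank must be 40 − 25 = 15.
Column 3 has 5 + 4 + 17 + 15 + 4 = 45; the blank must be 40 − 45 = -5.
Row 1 has -2 + 0 − 5 + 4 + 1 = -2; the blank must be 40 − (-2) = 42.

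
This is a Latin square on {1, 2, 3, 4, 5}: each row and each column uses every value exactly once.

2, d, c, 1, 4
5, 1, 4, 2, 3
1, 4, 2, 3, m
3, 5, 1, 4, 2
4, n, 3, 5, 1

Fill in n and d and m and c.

For row 1, column 3: column 3 already has {1, 2, 3, 4}; that leaves 5.
Cell (1,2): row 1 already has {1, 2, 4, 5} → 3.
Cell (5,2): row 5 already has {1, 3, 4, 5} → 2.
At (row 3, col 5): row 3 already has {1, 2, 3, 4}, so the value is 5.

n = 2, d = 3, m = 5, c = 5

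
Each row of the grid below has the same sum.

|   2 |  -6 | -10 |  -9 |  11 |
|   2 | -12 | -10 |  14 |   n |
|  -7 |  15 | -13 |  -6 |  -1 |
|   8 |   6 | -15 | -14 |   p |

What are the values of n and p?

Row 1 sums to -12 and so does row 3; that's the common total.
In row 2 the known cells total -6, leaving -12 − (-6) = -6.
In row 4 the known cells total -15, leaving -12 − (-15) = 3.

n = -6, p = 3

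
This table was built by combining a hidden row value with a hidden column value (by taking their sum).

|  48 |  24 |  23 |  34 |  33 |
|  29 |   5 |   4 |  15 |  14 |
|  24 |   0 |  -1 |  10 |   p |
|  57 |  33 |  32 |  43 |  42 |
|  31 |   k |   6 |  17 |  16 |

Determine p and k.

The difference between any two rows is the same in every column — this is an addition table with the headers hidden.
Row 3 minus row 1 is -1 − 23 = -24, so its entry in column 5 is 33 + (-24) = 9.
Row 5 minus row 1 is 6 − 23 = -17, so its entry in column 2 is 24 + (-17) = 7.

p = 9, k = 7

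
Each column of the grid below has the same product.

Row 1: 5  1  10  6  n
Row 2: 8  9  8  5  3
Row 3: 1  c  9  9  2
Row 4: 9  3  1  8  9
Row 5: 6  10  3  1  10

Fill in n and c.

n = 4, c = 8

Columns 3 and 4 each multiply to 2160, so every column has product 2160.
Column 5: 3×2×9×10 = 540, so the missing entry is 2160 ÷ 540 = 4.
Column 2: 1×9×3×10 = 270, so the missing entry is 2160 ÷ 270 = 8.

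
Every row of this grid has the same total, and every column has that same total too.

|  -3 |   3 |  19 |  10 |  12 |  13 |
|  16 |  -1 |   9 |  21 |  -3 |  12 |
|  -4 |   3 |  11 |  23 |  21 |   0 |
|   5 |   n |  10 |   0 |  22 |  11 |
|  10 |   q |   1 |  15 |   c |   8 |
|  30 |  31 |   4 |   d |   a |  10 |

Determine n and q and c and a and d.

Rows 1 and 2 both sum to 54, so that's the common total.
Row 4 has 5 + 10 + 0 + 22 + 11 = 48; the blank must be 54 − 48 = 6.
Column 4 has 10 + 21 + 23 + 0 + 15 = 69; the blank must be 54 − 69 = -15.
Row 6 has 30 + 31 + 4 − 15 + 10 = 60; the blank must be 54 − 60 = -6.
Column 5 has 12 − 3 + 21 + 22 − 6 = 46; the blank must be 54 − 46 = 8.
Row 5 has 10 + 1 + 15 + 8 + 8 = 42; the blank must be 54 − 42 = 12.

n = 6, q = 12, c = 8, a = -6, d = -15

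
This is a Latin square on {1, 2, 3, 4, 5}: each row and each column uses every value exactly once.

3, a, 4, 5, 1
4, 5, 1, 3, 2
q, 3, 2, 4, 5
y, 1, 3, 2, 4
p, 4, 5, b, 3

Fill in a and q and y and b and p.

For row 1, column 2: row 1 already has {1, 3, 4, 5}; that leaves 2.
Cell (5,4): column 4 already has {2, 3, 4, 5} → 1.
At (row 5, col 1): row 5 already has {1, 3, 4, 5}, so the value is 2.
At (row 3, col 1): row 3 already has {2, 3, 4, 5}, so the value is 1.
Cell (4,1): row 4 already has {1, 2, 3, 4} → 5.

a = 2, q = 1, y = 5, b = 1, p = 2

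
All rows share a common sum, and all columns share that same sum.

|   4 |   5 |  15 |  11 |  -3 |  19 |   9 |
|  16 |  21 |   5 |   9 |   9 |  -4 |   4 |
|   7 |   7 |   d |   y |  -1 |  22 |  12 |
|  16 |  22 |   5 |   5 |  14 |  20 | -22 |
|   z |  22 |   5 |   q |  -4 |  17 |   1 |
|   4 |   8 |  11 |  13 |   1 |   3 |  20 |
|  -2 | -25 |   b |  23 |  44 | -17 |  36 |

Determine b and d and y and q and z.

Rows 1 and 2 both sum to 60, so that's the common total.
Row 7 has -2 − 25 + 23 + 44 − 17 + 36 = 59; the blank must be 60 − 59 = 1.
Column 1 has 4 + 16 + 7 + 16 + 4 − 2 = 45; the blank must be 60 − 45 = 15.
Row 5 has 15 + 22 + 5 − 4 + 17 + 1 = 56; the blank must be 60 − 56 = 4.
Column 4 has 11 + 9 + 5 + 4 + 13 + 23 = 65; the blank must be 60 − 65 = -5.
Row 3 has 7 + 7 − 5 − 1 + 22 + 12 = 42; the blank must be 60 − 42 = 18.

b = 1, d = 18, y = -5, q = 4, z = 15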